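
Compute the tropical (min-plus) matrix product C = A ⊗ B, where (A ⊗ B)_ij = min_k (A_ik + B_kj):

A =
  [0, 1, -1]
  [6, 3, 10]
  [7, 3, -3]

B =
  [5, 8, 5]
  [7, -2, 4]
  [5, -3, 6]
A ⊗ B =
  [4, -4, 5]
  [10, 1, 7]
  [2, -6, 3]

Apply the min-plus product entry-by-entry:
  C[0][0] = min over k of (A[0][0] + B[0][0] = 0 + 5 = 5, A[0][1] + B[1][0] = 1 + 7 = 8, A[0][2] + B[2][0] = -1 + 5 = 4) = 4 (attained at k = 2)
  C[0][1] = min over k of (A[0][0] + B[0][1] = 0 + 8 = 8, A[0][1] + B[1][1] = 1 + -2 = -1, A[0][2] + B[2][1] = -1 + -3 = -4) = -4 (attained at k = 2)
  C[0][2] = min over k of (A[0][0] + B[0][2] = 0 + 5 = 5, A[0][1] + B[1][2] = 1 + 4 = 5, A[0][2] + B[2][2] = -1 + 6 = 5) = 5 (attained at k = 0)
  C[1][0] = min over k of (A[1][0] + B[0][0] = 6 + 5 = 11, A[1][1] + B[1][0] = 3 + 7 = 10, A[1][2] + B[2][0] = 10 + 5 = 15) = 10 (attained at k = 1)
  C[1][1] = min over k of (A[1][0] + B[0][1] = 6 + 8 = 14, A[1][1] + B[1][1] = 3 + -2 = 1, A[1][2] + B[2][1] = 10 + -3 = 7) = 1 (attained at k = 1)
  C[1][2] = min over k of (A[1][0] + B[0][2] = 6 + 5 = 11, A[1][1] + B[1][2] = 3 + 4 = 7, A[1][2] + B[2][2] = 10 + 6 = 16) = 7 (attained at k = 1)
  C[2][0] = min over k of (A[2][0] + B[0][0] = 7 + 5 = 12, A[2][1] + B[1][0] = 3 + 7 = 10, A[2][2] + B[2][0] = -3 + 5 = 2) = 2 (attained at k = 2)
  C[2][1] = min over k of (A[2][0] + B[0][1] = 7 + 8 = 15, A[2][1] + B[1][1] = 3 + -2 = 1, A[2][2] + B[2][1] = -3 + -3 = -6) = -6 (attained at k = 2)
  C[2][2] = min over k of (A[2][0] + B[0][2] = 7 + 5 = 12, A[2][1] + B[1][2] = 3 + 4 = 7, A[2][2] + B[2][2] = -3 + 6 = 3) = 3 (attained at k = 2)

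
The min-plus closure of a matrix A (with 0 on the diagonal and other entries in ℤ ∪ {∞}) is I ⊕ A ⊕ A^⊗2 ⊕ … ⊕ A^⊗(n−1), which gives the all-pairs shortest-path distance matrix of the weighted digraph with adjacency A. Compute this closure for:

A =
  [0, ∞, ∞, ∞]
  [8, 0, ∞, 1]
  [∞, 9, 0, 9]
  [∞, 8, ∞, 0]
Closure =
  [0, ∞, ∞, ∞]
  [8, 0, ∞, 1]
  [17, 9, 0, 9]
  [16, 8, ∞, 0]

This is the Floyd-Warshall all-pairs shortest-path computation. For each intermediate vertex k = 0, 1, …, 3, update dist[i][j] ← min(dist[i][j], dist[i][k] + dist[k][j]). The final matrix gives, for each (i, j), the minimum total weight of any directed path from i to j (possibly empty when i = j).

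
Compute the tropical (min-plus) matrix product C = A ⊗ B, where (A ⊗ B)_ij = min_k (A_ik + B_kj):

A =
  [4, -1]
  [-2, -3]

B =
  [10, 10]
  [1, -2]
A ⊗ B =
  [0, -3]
  [-2, -5]

Apply the min-plus product entry-by-entry:
  C[0][0] = min over k of (A[0][0] + B[0][0] = 4 + 10 = 14, A[0][1] + B[1][0] = -1 + 1 = 0) = 0 (attained at k = 1)
  C[0][1] = min over k of (A[0][0] + B[0][1] = 4 + 10 = 14, A[0][1] + B[1][1] = -1 + -2 = -3) = -3 (attained at k = 1)
  C[1][0] = min over k of (A[1][0] + B[0][0] = -2 + 10 = 8, A[1][1] + B[1][0] = -3 + 1 = -2) = -2 (attained at k = 1)
  C[1][1] = min over k of (A[1][0] + B[0][1] = -2 + 10 = 8, A[1][1] + B[1][1] = -3 + -2 = -5) = -5 (attained at k = 1)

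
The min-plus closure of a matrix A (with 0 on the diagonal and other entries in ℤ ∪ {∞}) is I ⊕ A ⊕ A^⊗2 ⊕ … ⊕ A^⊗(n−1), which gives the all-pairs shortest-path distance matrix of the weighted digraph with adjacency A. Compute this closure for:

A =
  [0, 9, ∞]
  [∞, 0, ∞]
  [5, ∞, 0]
Closure =
  [0, 9, ∞]
  [∞, 0, ∞]
  [5, 14, 0]

This is the Floyd-Warshall all-pairs shortest-path computation. For each intermediate vertex k = 0, 1, …, 2, update dist[i][j] ← min(dist[i][j], dist[i][k] + dist[k][j]). The final matrix gives, for each (i, j), the minimum total weight of any directed path from i to j (possibly empty when i = j).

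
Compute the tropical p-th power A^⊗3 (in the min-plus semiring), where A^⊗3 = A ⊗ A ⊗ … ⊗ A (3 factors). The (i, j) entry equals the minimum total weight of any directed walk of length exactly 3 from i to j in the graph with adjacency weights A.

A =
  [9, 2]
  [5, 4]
A^⊗3 =
  [11, 9]
  [12, 11]

Each entry (A^⊗3)_ij equals the minimum over all length-3 walks i = v_0 → v_1 → … → v_3 = j of Σ_t A[v_t][v_{t+1}]. For example, for (i, j) = (0, 1) we minimise over 4 possible intermediate vertex sequences; the minimum is 9, attained along the walk 0 → 1 → 0 → 1.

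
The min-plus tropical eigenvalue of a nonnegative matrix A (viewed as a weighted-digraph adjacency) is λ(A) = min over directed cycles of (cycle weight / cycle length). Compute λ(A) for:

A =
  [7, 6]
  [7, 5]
λ(A) = 5

Enumerate directed cycles and compute their means (weight / length). Sample:
  cycle 0 → 0: weight = 7, length = 1, mean = 7/1 ≈ 7.000
  cycle 1 → 1: weight = 5, length = 1, mean = 5/1 ≈ 5.000
  cycle 0 → 1 → 0: weight = 13, length = 2, mean = 13/2 ≈ 6.500
  cycle 1 → 0 → 1: weight = 13, length = 2, mean = 13/2 ≈ 6.500
Minimum mean = 5.000, attained e.g. along the cycle 1 → 1 with weight 5 and length 1. So λ(A) = 5/1 = 5.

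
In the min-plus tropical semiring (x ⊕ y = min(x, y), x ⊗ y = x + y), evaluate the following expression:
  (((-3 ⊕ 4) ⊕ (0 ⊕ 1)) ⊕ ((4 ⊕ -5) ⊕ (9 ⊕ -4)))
(((-3 ⊕ 4) ⊕ (0 ⊕ 1)) ⊕ ((4 ⊕ -5) ⊕ (9 ⊕ -4))) = -5

Expand innermost to outermost. Recall ⊕ takes the minimum of its arguments and ⊗ takes their sum. Working out the expression (((-3 ⊕ 4) ⊕ (0 ⊕ 1)) ⊕ ((4 ⊕ -5) ⊕ (9 ⊕ -4))) gives -5.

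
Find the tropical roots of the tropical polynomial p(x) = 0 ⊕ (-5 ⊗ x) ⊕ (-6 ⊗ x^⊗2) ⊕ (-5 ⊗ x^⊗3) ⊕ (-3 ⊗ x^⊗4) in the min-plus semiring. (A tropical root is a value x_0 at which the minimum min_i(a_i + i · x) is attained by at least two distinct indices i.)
Roots: {-2, -1, 1, 5}

Each tropical root is a break point of the lower envelope of the lines y = a_i + i · x (there are 5 lines, with slopes 0, 1, ..., 4). Only the lines that attain the minimum somewhere contribute to roots; other lines are dominated. Here the surviving (envelope) indices are i = 4, i = 3, i = 2, i = 1, i = 0.
Intersections between consecutive envelope lines give the roots: for adjacent envelope indices i < j the intersection is x = (a_i − a_j) / (j − i). Reading off the sorted break points: {-2, -1, 1, 5}.
Verification: at each break x_0, at least two indices attain the minimum of min_i(a_i + i · x_0).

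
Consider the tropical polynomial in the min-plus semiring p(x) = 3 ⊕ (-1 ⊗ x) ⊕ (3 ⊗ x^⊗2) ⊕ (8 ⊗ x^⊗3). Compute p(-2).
p(-2) = -3

A tropical monomial a ⊗ x^⊗i evaluates to a + i · x. Evaluating each term at x = -2:
  Term 0 contributes 3 + 0 · -2 = 3
  Term 1 contributes -1 + 1 · -2 = -3
  Term 2 contributes 3 + 2 · -2 = -1
  Term 3 contributes 8 + 3 · -2 = 2
p(-2) = ⊕ of these = min[3, -3, -1, 2] = -3.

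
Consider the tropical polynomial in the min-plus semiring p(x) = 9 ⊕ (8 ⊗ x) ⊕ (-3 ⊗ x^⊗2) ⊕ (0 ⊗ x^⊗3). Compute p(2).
p(2) = 1

A tropical monomial a ⊗ x^⊗i evaluates to a + i · x. Evaluating each term at x = 2:
  Term 0 contributes 9 + 0 · 2 = 9
  Term 1 contributes 8 + 1 · 2 = 10
  Term 2 contributes -3 + 2 · 2 = 1
  Term 3 contributes 0 + 3 · 2 = 6
p(2) = ⊕ of these = min[9, 10, 1, 6] = 1.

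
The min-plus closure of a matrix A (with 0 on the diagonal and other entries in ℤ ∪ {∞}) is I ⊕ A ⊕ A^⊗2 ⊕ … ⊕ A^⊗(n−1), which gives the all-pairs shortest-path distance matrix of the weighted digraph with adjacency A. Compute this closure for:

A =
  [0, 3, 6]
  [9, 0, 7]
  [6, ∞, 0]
Closure =
  [0, 3, 6]
  [9, 0, 7]
  [6, 9, 0]

This is the Floyd-Warshall all-pairs shortest-path computation. For each intermediate vertex k = 0, 1, …, 2, update dist[i][j] ← min(dist[i][j], dist[i][k] + dist[k][j]). The final matrix gives, for each (i, j), the minimum total weight of any directed path from i to j (possibly empty when i = j).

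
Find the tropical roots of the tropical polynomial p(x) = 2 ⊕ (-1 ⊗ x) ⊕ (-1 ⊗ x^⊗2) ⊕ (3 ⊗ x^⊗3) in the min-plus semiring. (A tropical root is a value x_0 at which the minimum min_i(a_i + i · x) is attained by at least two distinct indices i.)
Roots: {-4, 0, 3}

Each tropical root is a break point of the lower envelope of the lines y = a_i + i · x (there are 4 lines, with slopes 0, 1, ..., 3). Only the lines that attain the minimum somewhere contribute to roots; other lines are dominated. Here the surviving (envelope) indices are i = 3, i = 2, i = 1, i = 0.
Intersections between consecutive envelope lines give the roots: for adjacent envelope indices i < j the intersection is x = (a_i − a_j) / (j − i). Reading off the sorted break points: {-4, 0, 3}.
Verification: at each break x_0, at least two indices attain the minimum of min_i(a_i + i · x_0).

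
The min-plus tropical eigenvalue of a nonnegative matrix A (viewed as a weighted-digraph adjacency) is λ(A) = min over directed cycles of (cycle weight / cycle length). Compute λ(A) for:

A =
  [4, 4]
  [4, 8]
λ(A) = 4

Enumerate directed cycles and compute their means (weight / length). Sample:
  cycle 0 → 0: weight = 4, length = 1, mean = 4/1 ≈ 4.000
  cycle 1 → 1: weight = 8, length = 1, mean = 8/1 ≈ 8.000
  cycle 0 → 1 → 0: weight = 8, length = 2, mean = 8/2 ≈ 4.000
  cycle 1 → 0 → 1: weight = 8, length = 2, mean = 8/2 ≈ 4.000
Minimum mean = 4.000, attained e.g. along the cycle 0 → 0 with weight 4 and length 1. So λ(A) = 4/1 = 4.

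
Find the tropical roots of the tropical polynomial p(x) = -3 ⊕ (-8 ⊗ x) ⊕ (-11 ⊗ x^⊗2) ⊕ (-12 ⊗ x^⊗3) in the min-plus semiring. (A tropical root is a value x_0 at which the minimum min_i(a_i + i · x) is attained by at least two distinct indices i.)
Roots: {1, 3, 5}

Each tropical root is a break point of the lower envelope of the lines y = a_i + i · x (there are 4 lines, with slopes 0, 1, ..., 3). Only the lines that attain the minimum somewhere contribute to roots; other lines are dominated. Here the surviving (envelope) indices are i = 3, i = 2, i = 1, i = 0.
Intersections between consecutive envelope lines give the roots: for adjacent envelope indices i < j the intersection is x = (a_i − a_j) / (j − i). Reading off the sorted break points: {1, 3, 5}.
Verification: at each break x_0, at least two indices attain the minimum of min_i(a_i + i · x_0).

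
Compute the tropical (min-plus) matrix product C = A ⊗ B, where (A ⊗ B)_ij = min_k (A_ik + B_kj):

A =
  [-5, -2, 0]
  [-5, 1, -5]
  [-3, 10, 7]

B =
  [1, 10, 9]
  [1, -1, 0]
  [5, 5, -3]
A ⊗ B =
  [-4, -3, -3]
  [-4, 0, -8]
  [-2, 7, 4]

Apply the min-plus product entry-by-entry:
  C[0][0] = min over k of (A[0][0] + B[0][0] = -5 + 1 = -4, A[0][1] + B[1][0] = -2 + 1 = -1, A[0][2] + B[2][0] = 0 + 5 = 5) = -4 (attained at k = 0)
  C[0][1] = min over k of (A[0][0] + B[0][1] = -5 + 10 = 5, A[0][1] + B[1][1] = -2 + -1 = -3, A[0][2] + B[2][1] = 0 + 5 = 5) = -3 (attained at k = 1)
  C[0][2] = min over k of (A[0][0] + B[0][2] = -5 + 9 = 4, A[0][1] + B[1][2] = -2 + 0 = -2, A[0][2] + B[2][2] = 0 + -3 = -3) = -3 (attained at k = 2)
  C[1][0] = min over k of (A[1][0] + B[0][0] = -5 + 1 = -4, A[1][1] + B[1][0] = 1 + 1 = 2, A[1][2] + B[2][0] = -5 + 5 = 0) = -4 (attained at k = 0)
  C[1][1] = min over k of (A[1][0] + B[0][1] = -5 + 10 = 5, A[1][1] + B[1][1] = 1 + -1 = 0, A[1][2] + B[2][1] = -5 + 5 = 0) = 0 (attained at k = 1)
  C[1][2] = min over k of (A[1][0] + B[0][2] = -5 + 9 = 4, A[1][1] + B[1][2] = 1 + 0 = 1, A[1][2] + B[2][2] = -5 + -3 = -8) = -8 (attained at k = 2)
  C[2][0] = min over k of (A[2][0] + B[0][0] = -3 + 1 = -2, A[2][1] + B[1][0] = 10 + 1 = 11, A[2][2] + B[2][0] = 7 + 5 = 12) = -2 (attained at k = 0)
  C[2][1] = min over k of (A[2][0] + B[0][1] = -3 + 10 = 7, A[2][1] + B[1][1] = 10 + -1 = 9, A[2][2] + B[2][1] = 7 + 5 = 12) = 7 (attained at k = 0)
  C[2][2] = min over k of (A[2][0] + B[0][2] = -3 + 9 = 6, A[2][1] + B[1][2] = 10 + 0 = 10, A[2][2] + B[2][2] = 7 + -3 = 4) = 4 (attained at k = 2)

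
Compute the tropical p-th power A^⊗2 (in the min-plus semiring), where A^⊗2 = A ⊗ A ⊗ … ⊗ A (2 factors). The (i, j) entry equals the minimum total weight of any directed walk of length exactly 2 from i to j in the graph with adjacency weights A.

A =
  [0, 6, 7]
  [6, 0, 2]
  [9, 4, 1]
A^⊗2 =
  [0, 6, 7]
  [6, 0, 2]
  [9, 4, 2]

Each entry (A^⊗2)_ij equals the minimum over all length-2 walks i = v_0 → v_1 → … → v_2 = j of Σ_t A[v_t][v_{t+1}]. For example, for (i, j) = (0, 2) we minimise over 3 possible intermediate vertex sequences; the minimum is 7, attained along the walk 0 → 0 → 2.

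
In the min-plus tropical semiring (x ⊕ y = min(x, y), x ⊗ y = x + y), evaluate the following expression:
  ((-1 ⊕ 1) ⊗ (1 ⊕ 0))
((-1 ⊕ 1) ⊗ (1 ⊕ 0)) = -1

Expand innermost to outermost. Recall ⊕ takes the minimum of its arguments and ⊗ takes their sum. Working out the expression ((-1 ⊕ 1) ⊗ (1 ⊕ 0)) gives -1.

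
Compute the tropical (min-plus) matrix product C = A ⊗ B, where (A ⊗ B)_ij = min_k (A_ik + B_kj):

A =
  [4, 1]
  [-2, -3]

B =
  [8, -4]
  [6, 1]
A ⊗ B =
  [7, 0]
  [3, -6]

Apply the min-plus product entry-by-entry:
  C[0][0] = min over k of (A[0][0] + B[0][0] = 4 + 8 = 12, A[0][1] + B[1][0] = 1 + 6 = 7) = 7 (attained at k = 1)
  C[0][1] = min over k of (A[0][0] + B[0][1] = 4 + -4 = 0, A[0][1] + B[1][1] = 1 + 1 = 2) = 0 (attained at k = 0)
  C[1][0] = min over k of (A[1][0] + B[0][0] = -2 + 8 = 6, A[1][1] + B[1][0] = -3 + 6 = 3) = 3 (attained at k = 1)
  C[1][1] = min over k of (A[1][0] + B[0][1] = -2 + -4 = -6, A[1][1] + B[1][1] = -3 + 1 = -2) = -6 (attained at k = 0)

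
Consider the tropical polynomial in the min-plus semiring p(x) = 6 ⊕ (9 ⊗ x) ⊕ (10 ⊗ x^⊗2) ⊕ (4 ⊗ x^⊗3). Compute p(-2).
p(-2) = -2

A tropical monomial a ⊗ x^⊗i evaluates to a + i · x. Evaluating each term at x = -2:
  Term 0 contributes 6 + 0 · -2 = 6
  Term 1 contributes 9 + 1 · -2 = 7
  Term 2 contributes 10 + 2 · -2 = 6
  Term 3 contributes 4 + 3 · -2 = -2
p(-2) = ⊕ of these = min[6, 7, 6, -2] = -2.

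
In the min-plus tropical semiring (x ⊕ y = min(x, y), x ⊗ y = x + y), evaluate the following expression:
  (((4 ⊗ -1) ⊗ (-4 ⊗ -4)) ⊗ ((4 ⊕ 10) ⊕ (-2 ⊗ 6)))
(((4 ⊗ -1) ⊗ (-4 ⊗ -4)) ⊗ ((4 ⊕ 10) ⊕ (-2 ⊗ 6))) = -1

Expand innermost to outermost. Recall ⊕ takes the minimum of its arguments and ⊗ takes their sum. Working out the expression (((4 ⊗ -1) ⊗ (-4 ⊗ -4)) ⊗ ((4 ⊕ 10) ⊕ (-2 ⊗ 6))) gives -1.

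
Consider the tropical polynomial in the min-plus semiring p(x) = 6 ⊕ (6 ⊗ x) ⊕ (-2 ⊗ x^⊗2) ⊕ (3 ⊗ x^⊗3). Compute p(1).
p(1) = 0

A tropical monomial a ⊗ x^⊗i evaluates to a + i · x. Evaluating each term at x = 1:
  Term 0 contributes 6 + 0 · 1 = 6
  Term 1 contributes 6 + 1 · 1 = 7
  Term 2 contributes -2 + 2 · 1 = 0
  Term 3 contributes 3 + 3 · 1 = 6
p(1) = ⊕ of these = min[6, 7, 0, 6] = 0.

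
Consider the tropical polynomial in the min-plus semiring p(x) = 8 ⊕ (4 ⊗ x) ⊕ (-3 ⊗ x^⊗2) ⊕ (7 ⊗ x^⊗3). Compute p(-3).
p(-3) = -9

A tropical monomial a ⊗ x^⊗i evaluates to a + i · x. Evaluating each term at x = -3:
  Term 0 contributes 8 + 0 · -3 = 8
  Term 1 contributes 4 + 1 · -3 = 1
  Term 2 contributes -3 + 2 · -3 = -9
  Term 3 contributes 7 + 3 · -3 = -2
p(-3) = ⊕ of these = min[8, 1, -9, -2] = -9.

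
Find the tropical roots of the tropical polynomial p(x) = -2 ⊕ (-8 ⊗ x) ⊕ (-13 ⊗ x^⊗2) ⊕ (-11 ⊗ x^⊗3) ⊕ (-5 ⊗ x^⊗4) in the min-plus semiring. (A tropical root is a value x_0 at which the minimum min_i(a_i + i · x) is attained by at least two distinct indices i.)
Roots: {-6, -2, 5, 6}

Each tropical root is a break point of the lower envelope of the lines y = a_i + i · x (there are 5 lines, with slopes 0, 1, ..., 4). Only the lines that attain the minimum somewhere contribute to roots; other lines are dominated. Here the surviving (envelope) indices are i = 4, i = 3, i = 2, i = 1, i = 0.
Intersections between consecutive envelope lines give the roots: for adjacent envelope indices i < j the intersection is x = (a_i − a_j) / (j − i). Reading off the sorted break points: {-6, -2, 5, 6}.
Verification: at each break x_0, at least two indices attain the minimum of min_i(a_i + i · x_0).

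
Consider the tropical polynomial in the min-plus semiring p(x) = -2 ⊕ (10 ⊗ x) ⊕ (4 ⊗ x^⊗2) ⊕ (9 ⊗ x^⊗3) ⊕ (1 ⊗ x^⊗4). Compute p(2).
p(2) = -2

A tropical monomial a ⊗ x^⊗i evaluates to a + i · x. Evaluating each term at x = 2:
  Term 0 contributes -2 + 0 · 2 = -2
  Term 1 contributes 10 + 1 · 2 = 12
  Term 2 contributes 4 + 2 · 2 = 8
  Term 3 contributes 9 + 3 · 2 = 15
  Term 4 contributes 1 + 4 · 2 = 9
p(2) = ⊕ of these = min[-2, 12, 8, 15, 9] = -2.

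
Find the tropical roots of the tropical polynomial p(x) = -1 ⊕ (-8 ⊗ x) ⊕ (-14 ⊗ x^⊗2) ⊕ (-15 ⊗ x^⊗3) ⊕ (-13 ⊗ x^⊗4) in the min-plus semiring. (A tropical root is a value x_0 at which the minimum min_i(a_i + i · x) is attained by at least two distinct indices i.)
Roots: {-2, 1, 6, 7}

Each tropical root is a break point of the lower envelope of the lines y = a_i + i · x (there are 5 lines, with slopes 0, 1, ..., 4). Only the lines that attain the minimum somewhere contribute to roots; other lines are dominated. Here the surviving (envelope) indices are i = 4, i = 3, i = 2, i = 1, i = 0.
Intersections between consecutive envelope lines give the roots: for adjacent envelope indices i < j the intersection is x = (a_i − a_j) / (j − i). Reading off the sorted break points: {-2, 1, 6, 7}.
Verification: at each break x_0, at least two indices attain the minimum of min_i(a_i + i · x_0).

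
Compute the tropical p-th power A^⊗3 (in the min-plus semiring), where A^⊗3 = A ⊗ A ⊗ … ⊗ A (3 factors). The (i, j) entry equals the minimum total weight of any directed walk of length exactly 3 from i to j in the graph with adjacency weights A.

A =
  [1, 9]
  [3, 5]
A^⊗3 =
  [3, 11]
  [5, 13]

Each entry (A^⊗3)_ij equals the minimum over all length-3 walks i = v_0 → v_1 → … → v_3 = j of Σ_t A[v_t][v_{t+1}]. For example, for (i, j) = (0, 1) we minimise over 4 possible intermediate vertex sequences; the minimum is 11, attained along the walk 0 → 0 → 0 → 1.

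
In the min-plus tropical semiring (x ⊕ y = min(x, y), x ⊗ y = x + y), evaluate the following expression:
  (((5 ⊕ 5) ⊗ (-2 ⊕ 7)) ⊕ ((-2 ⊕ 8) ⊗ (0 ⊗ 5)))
(((5 ⊕ 5) ⊗ (-2 ⊕ 7)) ⊕ ((-2 ⊕ 8) ⊗ (0 ⊗ 5))) = 3

Expand innermost to outermost. Recall ⊕ takes the minimum of its arguments and ⊗ takes their sum. Working out the expression (((5 ⊕ 5) ⊗ (-2 ⊕ 7)) ⊕ ((-2 ⊕ 8) ⊗ (0 ⊗ 5))) gives 3.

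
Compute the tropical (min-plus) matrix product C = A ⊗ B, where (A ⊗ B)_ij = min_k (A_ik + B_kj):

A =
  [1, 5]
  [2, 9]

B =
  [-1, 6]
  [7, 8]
A ⊗ B =
  [0, 7]
  [1, 8]

Apply the min-plus product entry-by-entry:
  C[0][0] = min over k of (A[0][0] + B[0][0] = 1 + -1 = 0, A[0][1] + B[1][0] = 5 + 7 = 12) = 0 (attained at k = 0)
  C[0][1] = min over k of (A[0][0] + B[0][1] = 1 + 6 = 7, A[0][1] + B[1][1] = 5 + 8 = 13) = 7 (attained at k = 0)
  C[1][0] = min over k of (A[1][0] + B[0][0] = 2 + -1 = 1, A[1][1] + B[1][0] = 9 + 7 = 16) = 1 (attained at k = 0)
  C[1][1] = min over k of (A[1][0] + B[0][1] = 2 + 6 = 8, A[1][1] + B[1][1] = 9 + 8 = 17) = 8 (attained at k = 0)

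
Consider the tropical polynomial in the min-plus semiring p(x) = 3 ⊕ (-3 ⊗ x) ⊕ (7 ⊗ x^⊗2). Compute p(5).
p(5) = 2

A tropical monomial a ⊗ x^⊗i evaluates to a + i · x. Evaluating each term at x = 5:
  Term 0 contributes 3 + 0 · 5 = 3
  Term 1 contributes -3 + 1 · 5 = 2
  Term 2 contributes 7 + 2 · 5 = 17
p(5) = ⊕ of these = min[3, 2, 17] = 2.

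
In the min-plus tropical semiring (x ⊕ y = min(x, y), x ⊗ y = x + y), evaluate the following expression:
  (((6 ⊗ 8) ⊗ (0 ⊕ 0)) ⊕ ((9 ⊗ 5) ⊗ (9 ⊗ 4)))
(((6 ⊗ 8) ⊗ (0 ⊕ 0)) ⊕ ((9 ⊗ 5) ⊗ (9 ⊗ 4))) = 14

Expand innermost to outermost. Recall ⊕ takes the minimum of its arguments and ⊗ takes their sum. Working out the expression (((6 ⊗ 8) ⊗ (0 ⊕ 0)) ⊕ ((9 ⊗ 5) ⊗ (9 ⊗ 4))) gives 14.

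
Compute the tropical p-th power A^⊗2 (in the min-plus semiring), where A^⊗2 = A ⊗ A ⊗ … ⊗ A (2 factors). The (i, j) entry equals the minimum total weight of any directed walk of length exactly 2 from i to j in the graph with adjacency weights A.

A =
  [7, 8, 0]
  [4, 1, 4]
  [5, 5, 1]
A^⊗2 =
  [5, 5, 1]
  [5, 2, 4]
  [6, 6, 2]

Each entry (A^⊗2)_ij equals the minimum over all length-2 walks i = v_0 → v_1 → … → v_2 = j of Σ_t A[v_t][v_{t+1}]. For example, for (i, j) = (0, 2) we minimise over 3 possible intermediate vertex sequences; the minimum is 1, attained along the walk 0 → 2 → 2.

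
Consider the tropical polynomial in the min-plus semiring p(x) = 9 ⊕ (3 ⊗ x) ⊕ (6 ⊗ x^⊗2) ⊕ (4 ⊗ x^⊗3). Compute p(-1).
p(-1) = 1

A tropical monomial a ⊗ x^⊗i evaluates to a + i · x. Evaluating each term at x = -1:
  Term 0 contributes 9 + 0 · -1 = 9
  Term 1 contributes 3 + 1 · -1 = 2
  Term 2 contributes 6 + 2 · -1 = 4
  Term 3 contributes 4 + 3 · -1 = 1
p(-1) = ⊕ of these = min[9, 2, 4, 1] = 1.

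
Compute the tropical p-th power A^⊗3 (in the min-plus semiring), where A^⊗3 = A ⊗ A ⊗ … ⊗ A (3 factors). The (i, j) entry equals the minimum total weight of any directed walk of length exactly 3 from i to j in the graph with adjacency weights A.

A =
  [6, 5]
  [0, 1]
A^⊗3 =
  [6, 7]
  [2, 3]

Each entry (A^⊗3)_ij equals the minimum over all length-3 walks i = v_0 → v_1 → … → v_3 = j of Σ_t A[v_t][v_{t+1}]. For example, for (i, j) = (0, 1) we minimise over 4 possible intermediate vertex sequences; the minimum is 7, attained along the walk 0 → 1 → 1 → 1.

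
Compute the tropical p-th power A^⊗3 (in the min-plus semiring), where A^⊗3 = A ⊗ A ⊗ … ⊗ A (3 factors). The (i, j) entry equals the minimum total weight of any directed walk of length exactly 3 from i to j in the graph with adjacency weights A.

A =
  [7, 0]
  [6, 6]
A^⊗3 =
  [12, 6]
  [12, 12]

Each entry (A^⊗3)_ij equals the minimum over all length-3 walks i = v_0 → v_1 → … → v_3 = j of Σ_t A[v_t][v_{t+1}]. For example, for (i, j) = (0, 1) we minimise over 4 possible intermediate vertex sequences; the minimum is 6, attained along the walk 0 → 1 → 0 → 1.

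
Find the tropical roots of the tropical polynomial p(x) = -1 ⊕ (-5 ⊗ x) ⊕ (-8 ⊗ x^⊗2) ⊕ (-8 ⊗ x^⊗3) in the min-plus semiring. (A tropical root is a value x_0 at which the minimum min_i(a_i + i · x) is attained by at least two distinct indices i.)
Roots: {0, 3, 4}

Each tropical root is a break point of the lower envelope of the lines y = a_i + i · x (there are 4 lines, with slopes 0, 1, ..., 3). Only the lines that attain the minimum somewhere contribute to roots; other lines are dominated. Here the surviving (envelope) indices are i = 3, i = 2, i = 1, i = 0.
Intersections between consecutive envelope lines give the roots: for adjacent envelope indices i < j the intersection is x = (a_i − a_j) / (j − i). Reading off the sorted break points: {0, 3, 4}.
Verification: at each break x_0, at least two indices attain the minimum of min_i(a_i + i · x_0).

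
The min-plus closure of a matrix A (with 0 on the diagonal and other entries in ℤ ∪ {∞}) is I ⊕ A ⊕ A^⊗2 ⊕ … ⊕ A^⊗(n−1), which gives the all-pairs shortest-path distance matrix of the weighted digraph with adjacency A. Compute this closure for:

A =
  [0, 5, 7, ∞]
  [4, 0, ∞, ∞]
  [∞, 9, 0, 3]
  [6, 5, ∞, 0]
Closure =
  [0, 5, 7, 10]
  [4, 0, 11, 14]
  [9, 8, 0, 3]
  [6, 5, 13, 0]

This is the Floyd-Warshall all-pairs shortest-path computation. For each intermediate vertex k = 0, 1, …, 3, update dist[i][j] ← min(dist[i][j], dist[i][k] + dist[k][j]). The final matrix gives, for each (i, j), the minimum total weight of any directed path from i to j (possibly empty when i = j).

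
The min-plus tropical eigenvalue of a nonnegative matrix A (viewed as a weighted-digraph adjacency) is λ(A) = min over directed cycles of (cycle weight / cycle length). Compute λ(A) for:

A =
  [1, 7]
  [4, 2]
λ(A) = 1

Enumerate directed cycles and compute their means (weight / length). Sample:
  cycle 0 → 0: weight = 1, length = 1, mean = 1/1 ≈ 1.000
  cycle 1 → 1: weight = 2, length = 1, mean = 2/1 ≈ 2.000
  cycle 0 → 1 → 0: weight = 11, length = 2, mean = 11/2 ≈ 5.500
  cycle 1 → 0 → 1: weight = 11, length = 2, mean = 11/2 ≈ 5.500
Minimum mean = 1.000, attained e.g. along the cycle 0 → 0 with weight 1 and length 1. So λ(A) = 1/1 = 1.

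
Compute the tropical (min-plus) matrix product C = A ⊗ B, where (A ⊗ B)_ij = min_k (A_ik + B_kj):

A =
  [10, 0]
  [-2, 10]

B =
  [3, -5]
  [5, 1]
A ⊗ B =
  [5, 1]
  [1, -7]

Apply the min-plus product entry-by-entry:
  C[0][0] = min over k of (A[0][0] + B[0][0] = 10 + 3 = 13, A[0][1] + B[1][0] = 0 + 5 = 5) = 5 (attained at k = 1)
  C[0][1] = min over k of (A[0][0] + B[0][1] = 10 + -5 = 5, A[0][1] + B[1][1] = 0 + 1 = 1) = 1 (attained at k = 1)
  C[1][0] = min over k of (A[1][0] + B[0][0] = -2 + 3 = 1, A[1][1] + B[1][0] = 10 + 5 = 15) = 1 (attained at k = 0)
  C[1][1] = min over k of (A[1][0] + B[0][1] = -2 + -5 = -7, A[1][1] + B[1][1] = 10 + 1 = 11) = -7 (attained at k = 0)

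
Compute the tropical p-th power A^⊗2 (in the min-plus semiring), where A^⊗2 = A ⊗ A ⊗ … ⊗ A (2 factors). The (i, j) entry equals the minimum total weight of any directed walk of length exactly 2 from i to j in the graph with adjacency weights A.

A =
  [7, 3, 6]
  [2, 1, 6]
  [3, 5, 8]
A^⊗2 =
  [5, 4, 9]
  [3, 2, 7]
  [7, 6, 9]

Each entry (A^⊗2)_ij equals the minimum over all length-2 walks i = v_0 → v_1 → … → v_2 = j of Σ_t A[v_t][v_{t+1}]. For example, for (i, j) = (0, 2) we minimise over 3 possible intermediate vertex sequences; the minimum is 9, attained along the walk 0 → 1 → 2.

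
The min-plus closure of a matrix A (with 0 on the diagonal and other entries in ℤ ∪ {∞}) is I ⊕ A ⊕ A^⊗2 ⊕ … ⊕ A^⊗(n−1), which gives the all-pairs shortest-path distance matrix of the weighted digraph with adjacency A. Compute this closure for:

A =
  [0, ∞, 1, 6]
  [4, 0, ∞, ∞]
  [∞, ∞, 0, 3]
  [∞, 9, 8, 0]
Closure =
  [0, 13, 1, 4]
  [4, 0, 5, 8]
  [16, 12, 0, 3]
  [13, 9, 8, 0]

This is the Floyd-Warshall all-pairs shortest-path computation. For each intermediate vertex k = 0, 1, …, 3, update dist[i][j] ← min(dist[i][j], dist[i][k] + dist[k][j]). The final matrix gives, for each (i, j), the minimum total weight of any directed path from i to j (possibly empty when i = j).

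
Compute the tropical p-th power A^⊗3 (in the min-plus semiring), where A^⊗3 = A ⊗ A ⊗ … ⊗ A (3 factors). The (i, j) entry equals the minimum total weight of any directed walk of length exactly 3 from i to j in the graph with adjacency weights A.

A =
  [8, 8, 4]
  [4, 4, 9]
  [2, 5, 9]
A^⊗3 =
  [13, 13, 10]
  [10, 12, 12]
  [8, 11, 13]

Each entry (A^⊗3)_ij equals the minimum over all length-3 walks i = v_0 → v_1 → … → v_3 = j of Σ_t A[v_t][v_{t+1}]. For example, for (i, j) = (0, 2) we minimise over 9 possible intermediate vertex sequences; the minimum is 10, attained along the walk 0 → 2 → 0 → 2.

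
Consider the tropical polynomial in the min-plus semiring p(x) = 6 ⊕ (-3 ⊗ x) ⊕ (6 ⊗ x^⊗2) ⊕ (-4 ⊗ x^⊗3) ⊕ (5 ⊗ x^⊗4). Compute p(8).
p(8) = 5

A tropical monomial a ⊗ x^⊗i evaluates to a + i · x. Evaluating each term at x = 8:
  Term 0 contributes 6 + 0 · 8 = 6
  Term 1 contributes -3 + 1 · 8 = 5
  Term 2 contributes 6 + 2 · 8 = 22
  Term 3 contributes -4 + 3 · 8 = 20
  Term 4 contributes 5 + 4 · 8 = 37
p(8) = ⊕ of these = min[6, 5, 22, 20, 37] = 5.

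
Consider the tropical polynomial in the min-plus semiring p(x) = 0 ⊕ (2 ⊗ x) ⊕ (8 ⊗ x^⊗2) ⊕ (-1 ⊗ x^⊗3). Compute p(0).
p(0) = -1

A tropical monomial a ⊗ x^⊗i evaluates to a + i · x. Evaluating each term at x = 0:
  Term 0 contributes 0 + 0 · 0 = 0
  Term 1 contributes 2 + 1 · 0 = 2
  Term 2 contributes 8 + 2 · 0 = 8
  Term 3 contributes -1 + 3 · 0 = -1
p(0) = ⊕ of these = min[0, 2, 8, -1] = -1.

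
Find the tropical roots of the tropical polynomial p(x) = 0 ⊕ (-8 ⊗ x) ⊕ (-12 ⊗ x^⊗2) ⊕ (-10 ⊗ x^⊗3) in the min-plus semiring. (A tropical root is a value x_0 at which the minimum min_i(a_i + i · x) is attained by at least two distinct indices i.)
Roots: {-2, 4, 8}

Each tropical root is a break point of the lower envelope of the lines y = a_i + i · x (there are 4 lines, with slopes 0, 1, ..., 3). Only the lines that attain the minimum somewhere contribute to roots; other lines are dominated. Here the surviving (envelope) indices are i = 3, i = 2, i = 1, i = 0.
Intersections between consecutive envelope lines give the roots: for adjacent envelope indices i < j the intersection is x = (a_i − a_j) / (j − i). Reading off the sorted break points: {-2, 4, 8}.
Verification: at each break x_0, at least two indices attain the minimum of min_i(a_i + i · x_0).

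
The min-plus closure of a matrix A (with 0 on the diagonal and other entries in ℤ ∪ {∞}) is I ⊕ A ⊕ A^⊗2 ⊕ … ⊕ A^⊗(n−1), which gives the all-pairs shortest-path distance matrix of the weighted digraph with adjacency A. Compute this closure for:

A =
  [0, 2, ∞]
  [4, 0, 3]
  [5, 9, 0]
Closure =
  [0, 2, 5]
  [4, 0, 3]
  [5, 7, 0]

This is the Floyd-Warshall all-pairs shortest-path computation. For each intermediate vertex k = 0, 1, …, 2, update dist[i][j] ← min(dist[i][j], dist[i][k] + dist[k][j]). The final matrix gives, for each (i, j), the minimum total weight of any directed path from i to j (possibly empty when i = j).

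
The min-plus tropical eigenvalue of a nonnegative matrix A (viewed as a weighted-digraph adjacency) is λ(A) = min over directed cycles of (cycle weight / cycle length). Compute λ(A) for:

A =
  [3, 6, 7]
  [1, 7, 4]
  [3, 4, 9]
λ(A) = 3

Enumerate directed cycles and compute their means (weight / length). Sample:
  cycle 0 → 0: weight = 3, length = 1, mean = 3/1 ≈ 3.000
  cycle 1 → 1: weight = 7, length = 1, mean = 7/1 ≈ 7.000
  cycle 2 → 2: weight = 9, length = 1, mean = 9/1 ≈ 9.000
  cycle 0 → 1 → 0: weight = 7, length = 2, mean = 7/2 ≈ 3.500
  cycle 0 → 2 → 0: weight = 10, length = 2, mean = 10/2 ≈ 5.000
  cycle 1 → 0 → 1: weight = 7, length = 2, mean = 7/2 ≈ 3.500
Minimum mean = 3.000, attained e.g. along the cycle 0 → 0 with weight 3 and length 1. So λ(A) = 3/1 = 3.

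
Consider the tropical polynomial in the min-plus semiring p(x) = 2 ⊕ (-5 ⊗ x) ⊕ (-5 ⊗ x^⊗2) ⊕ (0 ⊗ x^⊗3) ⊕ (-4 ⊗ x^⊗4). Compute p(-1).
p(-1) = -8

A tropical monomial a ⊗ x^⊗i evaluates to a + i · x. Evaluating each term at x = -1:
  Term 0 contributes 2 + 0 · -1 = 2
  Term 1 contributes -5 + 1 · -1 = -6
  Term 2 contributes -5 + 2 · -1 = -7
  Term 3 contributes 0 + 3 · -1 = -3
  Term 4 contributes -4 + 4 · -1 = -8
p(-1) = ⊕ of these = min[2, -6, -7, -3, -8] = -8.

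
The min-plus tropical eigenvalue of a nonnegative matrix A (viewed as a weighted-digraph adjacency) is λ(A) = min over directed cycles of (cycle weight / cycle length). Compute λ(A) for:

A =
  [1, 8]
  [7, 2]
λ(A) = 1

Enumerate directed cycles and compute their means (weight / length). Sample:
  cycle 0 → 0: weight = 1, length = 1, mean = 1/1 ≈ 1.000
  cycle 1 → 1: weight = 2, length = 1, mean = 2/1 ≈ 2.000
  cycle 0 → 1 → 0: weight = 15, length = 2, mean = 15/2 ≈ 7.500
  cycle 1 → 0 → 1: weight = 15, length = 2, mean = 15/2 ≈ 7.500
Minimum mean = 1.000, attained e.g. along the cycle 0 → 0 with weight 1 and length 1. So λ(A) = 1/1 = 1.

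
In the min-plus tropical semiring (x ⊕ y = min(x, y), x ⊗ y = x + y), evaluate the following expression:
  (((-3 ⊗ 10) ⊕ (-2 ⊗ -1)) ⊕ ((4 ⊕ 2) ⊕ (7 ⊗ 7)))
(((-3 ⊗ 10) ⊕ (-2 ⊗ -1)) ⊕ ((4 ⊕ 2) ⊕ (7 ⊗ 7))) = -3

Expand innermost to outermost. Recall ⊕ takes the minimum of its arguments and ⊗ takes their sum. Working out the expression (((-3 ⊗ 10) ⊕ (-2 ⊗ -1)) ⊕ ((4 ⊕ 2) ⊕ (7 ⊗ 7))) gives -3.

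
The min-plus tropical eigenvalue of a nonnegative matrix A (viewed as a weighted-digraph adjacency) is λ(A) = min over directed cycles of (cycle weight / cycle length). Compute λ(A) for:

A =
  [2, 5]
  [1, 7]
λ(A) = 2

Enumerate directed cycles and compute their means (weight / length). Sample:
  cycle 0 → 0: weight = 2, length = 1, mean = 2/1 ≈ 2.000
  cycle 1 → 1: weight = 7, length = 1, mean = 7/1 ≈ 7.000
  cycle 0 → 1 → 0: weight = 6, length = 2, mean = 6/2 ≈ 3.000
  cycle 1 → 0 → 1: weight = 6, length = 2, mean = 6/2 ≈ 3.000
Minimum mean = 2.000, attained e.g. along the cycle 0 → 0 with weight 2 and length 1. So λ(A) = 2/1 = 2.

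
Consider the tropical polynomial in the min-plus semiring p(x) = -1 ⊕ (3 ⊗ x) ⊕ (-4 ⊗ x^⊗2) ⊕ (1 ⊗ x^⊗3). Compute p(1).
p(1) = -2

A tropical monomial a ⊗ x^⊗i evaluates to a + i · x. Evaluating each term at x = 1:
  Term 0 contributes -1 + 0 · 1 = -1
  Term 1 contributes 3 + 1 · 1 = 4
  Term 2 contributes -4 + 2 · 1 = -2
  Term 3 contributes 1 + 3 · 1 = 4
p(1) = ⊕ of these = min[-1, 4, -2, 4] = -2.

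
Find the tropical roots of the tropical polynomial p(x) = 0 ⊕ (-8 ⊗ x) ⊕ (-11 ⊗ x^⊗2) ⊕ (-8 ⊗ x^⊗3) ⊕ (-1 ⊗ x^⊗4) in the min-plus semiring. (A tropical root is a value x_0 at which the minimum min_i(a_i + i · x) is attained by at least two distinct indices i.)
Roots: {-7, -3, 3, 8}

Each tropical root is a break point of the lower envelope of the lines y = a_i + i · x (there are 5 lines, with slopes 0, 1, ..., 4). Only the lines that attain the minimum somewhere contribute to roots; other lines are dominated. Here the surviving (envelope) indices are i = 4, i = 3, i = 2, i = 1, i = 0.
Intersections between consecutive envelope lines give the roots: for adjacent envelope indices i < j the intersection is x = (a_i − a_j) / (j − i). Reading off the sorted break points: {-7, -3, 3, 8}.
Verification: at each break x_0, at least two indices attain the minimum of min_i(a_i + i · x_0).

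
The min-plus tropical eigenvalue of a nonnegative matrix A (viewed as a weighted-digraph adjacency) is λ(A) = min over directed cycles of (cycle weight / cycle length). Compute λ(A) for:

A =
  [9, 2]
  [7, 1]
λ(A) = 1

Enumerate directed cycles and compute their means (weight / length). Sample:
  cycle 0 → 0: weight = 9, length = 1, mean = 9/1 ≈ 9.000
  cycle 1 → 1: weight = 1, length = 1, mean = 1/1 ≈ 1.000
  cycle 0 → 1 → 0: weight = 9, length = 2, mean = 9/2 ≈ 4.500
  cycle 1 → 0 → 1: weight = 9, length = 2, mean = 9/2 ≈ 4.500
Minimum mean = 1.000, attained e.g. along the cycle 1 → 1 with weight 1 and length 1. So λ(A) = 1/1 = 1.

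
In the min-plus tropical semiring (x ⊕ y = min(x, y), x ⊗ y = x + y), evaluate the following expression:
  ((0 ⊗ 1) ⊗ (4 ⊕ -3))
((0 ⊗ 1) ⊗ (4 ⊕ -3)) = -2

Expand innermost to outermost. Recall ⊕ takes the minimum of its arguments and ⊗ takes their sum. Working out the expression ((0 ⊗ 1) ⊗ (4 ⊕ -3)) gives -2.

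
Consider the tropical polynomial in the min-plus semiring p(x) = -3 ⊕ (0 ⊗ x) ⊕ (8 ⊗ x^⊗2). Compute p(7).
p(7) = -3

A tropical monomial a ⊗ x^⊗i evaluates to a + i · x. Evaluating each term at x = 7:
  Term 0 contributes -3 + 0 · 7 = -3
  Term 1 contributes 0 + 1 · 7 = 7
  Term 2 contributes 8 + 2 · 7 = 22
p(7) = ⊕ of these = min[-3, 7, 22] = -3.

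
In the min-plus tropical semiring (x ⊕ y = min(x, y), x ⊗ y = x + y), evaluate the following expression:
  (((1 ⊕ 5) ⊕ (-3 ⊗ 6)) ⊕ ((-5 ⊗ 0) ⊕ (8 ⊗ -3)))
(((1 ⊕ 5) ⊕ (-3 ⊗ 6)) ⊕ ((-5 ⊗ 0) ⊕ (8 ⊗ -3))) = -5

Expand innermost to outermost. Recall ⊕ takes the minimum of its arguments and ⊗ takes their sum. Working out the expression (((1 ⊕ 5) ⊕ (-3 ⊗ 6)) ⊕ ((-5 ⊗ 0) ⊕ (8 ⊗ -3))) gives -5.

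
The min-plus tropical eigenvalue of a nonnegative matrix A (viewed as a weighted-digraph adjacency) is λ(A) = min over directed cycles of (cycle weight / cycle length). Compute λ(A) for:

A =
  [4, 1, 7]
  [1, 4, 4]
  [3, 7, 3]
λ(A) = 1

Enumerate directed cycles and compute their means (weight / length). Sample:
  cycle 0 → 0: weight = 4, length = 1, mean = 4/1 ≈ 4.000
  cycle 1 → 1: weight = 4, length = 1, mean = 4/1 ≈ 4.000
  cycle 2 → 2: weight = 3, length = 1, mean = 3/1 ≈ 3.000
  cycle 0 → 1 → 0: weight = 2, length = 2, mean = 2/2 ≈ 1.000
  cycle 0 → 2 → 0: weight = 10, length = 2, mean = 10/2 ≈ 5.000
  cycle 1 → 0 → 1: weight = 2, length = 2, mean = 2/2 ≈ 1.000
Minimum mean = 1.000, attained e.g. along the cycle 0 → 1 → 0 with weight 2 and length 2. So λ(A) = 2/2 = 1.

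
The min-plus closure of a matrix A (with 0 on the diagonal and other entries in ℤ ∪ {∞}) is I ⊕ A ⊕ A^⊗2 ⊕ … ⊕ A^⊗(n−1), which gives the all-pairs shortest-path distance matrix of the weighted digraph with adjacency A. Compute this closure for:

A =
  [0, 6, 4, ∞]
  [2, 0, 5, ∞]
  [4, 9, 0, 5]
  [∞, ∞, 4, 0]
Closure =
  [0, 6, 4, 9]
  [2, 0, 5, 10]
  [4, 9, 0, 5]
  [8, 13, 4, 0]

This is the Floyd-Warshall all-pairs shortest-path computation. For each intermediate vertex k = 0, 1, …, 3, update dist[i][j] ← min(dist[i][j], dist[i][k] + dist[k][j]). The final matrix gives, for each (i, j), the minimum total weight of any directed path from i to j (possibly empty when i = j).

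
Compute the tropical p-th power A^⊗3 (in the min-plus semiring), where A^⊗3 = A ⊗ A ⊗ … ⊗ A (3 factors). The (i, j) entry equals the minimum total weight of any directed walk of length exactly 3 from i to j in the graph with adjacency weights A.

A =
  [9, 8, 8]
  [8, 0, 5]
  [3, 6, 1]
A^⊗3 =
  [12, 8, 10]
  [8, 0, 5]
  [5, 6, 3]

Each entry (A^⊗3)_ij equals the minimum over all length-3 walks i = v_0 → v_1 → … → v_3 = j of Σ_t A[v_t][v_{t+1}]. For example, for (i, j) = (0, 2) we minimise over 9 possible intermediate vertex sequences; the minimum is 10, attained along the walk 0 → 2 → 2 → 2.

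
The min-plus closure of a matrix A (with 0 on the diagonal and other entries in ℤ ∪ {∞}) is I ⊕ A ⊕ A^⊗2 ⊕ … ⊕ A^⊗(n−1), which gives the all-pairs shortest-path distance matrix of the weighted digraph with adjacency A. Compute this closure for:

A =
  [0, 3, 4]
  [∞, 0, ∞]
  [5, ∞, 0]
Closure =
  [0, 3, 4]
  [∞, 0, ∞]
  [5, 8, 0]

This is the Floyd-Warshall all-pairs shortest-path computation. For each intermediate vertex k = 0, 1, …, 2, update dist[i][j] ← min(dist[i][j], dist[i][k] + dist[k][j]). The final matrix gives, for each (i, j), the minimum total weight of any directed path from i to j (possibly empty when i = j).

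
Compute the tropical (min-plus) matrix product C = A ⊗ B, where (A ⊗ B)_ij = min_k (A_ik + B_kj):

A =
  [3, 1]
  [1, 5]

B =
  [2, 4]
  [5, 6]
A ⊗ B =
  [5, 7]
  [3, 5]

Apply the min-plus product entry-by-entry:
  C[0][0] = min over k of (A[0][0] + B[0][0] = 3 + 2 = 5, A[0][1] + B[1][0] = 1 + 5 = 6) = 5 (attained at k = 0)
  C[0][1] = min over k of (A[0][0] + B[0][1] = 3 + 4 = 7, A[0][1] + B[1][1] = 1 + 6 = 7) = 7 (attained at k = 0)
  C[1][0] = min over k of (A[1][0] + B[0][0] = 1 + 2 = 3, A[1][1] + B[1][0] = 5 + 5 = 10) = 3 (attained at k = 0)
  C[1][1] = min over k of (A[1][0] + B[0][1] = 1 + 4 = 5, A[1][1] + B[1][1] = 5 + 6 = 11) = 5 (attained at k = 0)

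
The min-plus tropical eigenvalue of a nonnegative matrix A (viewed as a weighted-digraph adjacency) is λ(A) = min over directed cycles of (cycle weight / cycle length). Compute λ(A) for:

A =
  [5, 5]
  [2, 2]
λ(A) = 2

Enumerate directed cycles and compute their means (weight / length). Sample:
  cycle 0 → 0: weight = 5, length = 1, mean = 5/1 ≈ 5.000
  cycle 1 → 1: weight = 2, length = 1, mean = 2/1 ≈ 2.000
  cycle 0 → 1 → 0: weight = 7, length = 2, mean = 7/2 ≈ 3.500
  cycle 1 → 0 → 1: weight = 7, length = 2, mean = 7/2 ≈ 3.500
Minimum mean = 2.000, attained e.g. along the cycle 1 → 1 with weight 2 and length 1. So λ(A) = 2/1 = 2.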